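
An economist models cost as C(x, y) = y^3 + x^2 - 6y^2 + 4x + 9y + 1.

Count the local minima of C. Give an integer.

1

C separates as a function of x plus a function of y, so ∇C=0 decouples.
∂C/∂x = 2(x + 2) = 0 at x ∈ {-2}; ∂C/∂y = 3(y - 3)(y - 1) = 0 at y ∈ {1, 3}.
The Hessian is diagonal: diag(C_xx, C_yy). Second derivatives: C_xx(-2)=2; C_yy(1)=-6, C_yy(3)=6.
Local minima occur where both diagonal entries positive: (-2, 3). Count: 1.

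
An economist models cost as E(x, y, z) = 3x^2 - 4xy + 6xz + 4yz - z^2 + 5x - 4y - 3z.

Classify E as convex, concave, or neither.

neither

E is quadratic, so its Hessian is the constant matrix H = [[6, -4, 6], [-4, 0, 4], [6, 4, -2]].
Leading principal minors: 6, -16, -256.
Neither pattern holds ⇒ H is indefinite ⇒ neither convex nor concave.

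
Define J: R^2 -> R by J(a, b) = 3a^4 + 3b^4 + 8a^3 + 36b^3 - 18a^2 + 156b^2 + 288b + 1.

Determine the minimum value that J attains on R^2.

J(a,b) separates as P(a) + Q(b) + 1, so its minimum is min P + min Q + 1.
P'(a) = 12a(a - 1)(a + 3) vanishes at a ∈ {-3, 0, 1}; Q'(b) = 12(b + 2)(b + 3)(b + 4) vanishes at b ∈ {-4, -3, -2}.
Local minima of P (where P''>0): P(-3)=-135, P(1)=-7. Local minima of Q: Q(-4)=-192, Q(-2)=-192.
So the global minimum of J is P(-3) + Q(-4) + 1 = -135 − 192 + 1 = -326, attained at (-3, -4).

-326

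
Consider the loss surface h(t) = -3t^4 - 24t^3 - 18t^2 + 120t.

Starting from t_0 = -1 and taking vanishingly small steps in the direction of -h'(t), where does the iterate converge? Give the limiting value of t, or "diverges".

h'(t) = -12(t - 1)(t + 2)(t + 5), so h'(-1) = 96.
Gradient descent moves in the -h' direction, i.e. t is decreasing.
The nearest critical point in that direction is t = -2, where h'' = 108 > 0 (a local minimum). The iterate converges there.

-2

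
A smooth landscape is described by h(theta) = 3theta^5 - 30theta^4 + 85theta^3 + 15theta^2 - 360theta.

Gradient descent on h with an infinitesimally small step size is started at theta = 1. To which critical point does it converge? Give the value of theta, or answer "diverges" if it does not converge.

h'(theta) = 15(theta - 4)(theta - 3)(theta - 2)(theta + 1), so h'(1) = -180.
Gradient descent moves in the -h' direction, i.e. theta is increasing.
The nearest critical point in that direction is theta = 2, where h'' = 90 > 0 (a local minimum). The iterate converges there.

2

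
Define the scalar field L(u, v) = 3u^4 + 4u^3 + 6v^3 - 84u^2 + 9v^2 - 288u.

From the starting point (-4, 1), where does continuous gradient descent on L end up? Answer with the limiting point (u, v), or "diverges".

(-3, 0)

L is separable, so gradient descent decouples: u follows -∂L/∂u, v follows -∂L/∂v.
∂L/∂u = 12(u - 4)(u + 2)(u + 3); at u=-4 this is -192, so u increases.
∂L/∂v = 18v(v + 1); at v=1 this is 36, so v decreases.
u converges to its nearest critical value -3 (a local min of the u-part); v converges to 0. The iterate converges to (-3, 0).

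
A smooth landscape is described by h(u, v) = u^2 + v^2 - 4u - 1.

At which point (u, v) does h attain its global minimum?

(2, 0)

h(u,v) separates as P(u) + Q(v) − 1, so its minimum is min P + min Q − 1.
P'(u) = 2u - 4 vanishes at u ∈ {2}; Q'(v) = 2v vanishes at v ∈ {0}.
Local minima of P (where P''>0): P(2)=-4. Local minima of Q: Q(0)=0.
So the global minimum of h is P(2) + Q(0) − 1 = -4 + 0 − 1 = -5, attained at (2, 0).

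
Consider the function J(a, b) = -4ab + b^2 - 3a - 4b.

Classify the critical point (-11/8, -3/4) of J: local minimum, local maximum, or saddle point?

saddle point

The Hessian of J is constant: H = [[0, -4], [-4, 2]].
det(H) = 0·2 − (-4)² = -16.
Since det(H) < 0, H is indefinite and the critical point is a saddle point.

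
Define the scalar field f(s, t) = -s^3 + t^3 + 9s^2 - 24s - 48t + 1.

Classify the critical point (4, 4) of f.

The mixed partial ∂²f/∂s∂t is 0, so the Hessian at any point is diag(f_ss, f_tt) = diag(6(-s + 3), 6t).
At (4, 4): H = diag(-6, 24).
The eigenvalues have opposite signs, so H is indefinite: a saddle point.

saddle point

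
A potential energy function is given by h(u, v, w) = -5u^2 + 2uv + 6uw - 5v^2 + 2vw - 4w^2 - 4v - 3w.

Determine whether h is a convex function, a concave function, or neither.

h is quadratic, so its Hessian is the constant matrix H = [[-10, 2, 6], [2, -10, 2], [6, 2, -8]].
Leading principal minors: -10, 96, -320.
Signs alternate −, +, − ⇒ H ≺ 0 ⇒ concave.

concave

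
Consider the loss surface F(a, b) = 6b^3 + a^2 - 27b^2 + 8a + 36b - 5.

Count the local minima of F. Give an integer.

1

F separates as a function of a plus a function of b, so ∇F=0 decouples.
∂F/∂a = 2(a + 4) = 0 at a ∈ {-4}; ∂F/∂b = 18(b - 2)(b - 1) = 0 at b ∈ {1, 2}.
The Hessian is diagonal: diag(F_aa, F_bb). Second derivatives: F_aa(-4)=2; F_bb(1)=-18, F_bb(2)=18.
Local minima occur where both diagonal entries positive: (-4, 2). Count: 1.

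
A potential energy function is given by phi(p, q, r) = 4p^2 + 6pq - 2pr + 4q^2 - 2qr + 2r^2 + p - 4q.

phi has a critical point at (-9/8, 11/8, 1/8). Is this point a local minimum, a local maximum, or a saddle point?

The Hessian is constant: H = [[8, 6, -2], [6, 8, -2], [-2, -2, 4]].
Leading principal minors: Δ₁ = 8, Δ₂ = 28, Δ₃ = 96.
All leading minors are positive, so H is positive definite: a local minimum.

local minimum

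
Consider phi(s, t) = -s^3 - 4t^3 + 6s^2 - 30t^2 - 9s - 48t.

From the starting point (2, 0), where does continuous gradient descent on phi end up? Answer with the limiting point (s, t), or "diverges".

phi is separable, so gradient descent decouples: s follows -∂phi/∂s, t follows -∂phi/∂t.
∂phi/∂s = -3(s - 3)(s - 1); at s=2 this is 3, so s decreases.
∂phi/∂t = -12(t + 1)(t + 4); at t=0 this is -48, so t increases.
The t-coordinate has no critical point in that direction and runs off to infinity.

diverges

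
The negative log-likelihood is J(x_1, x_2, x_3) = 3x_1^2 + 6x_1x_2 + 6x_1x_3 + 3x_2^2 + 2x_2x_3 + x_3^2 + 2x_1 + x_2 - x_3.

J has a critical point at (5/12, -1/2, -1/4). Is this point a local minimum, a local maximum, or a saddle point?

The Hessian is constant: H = [[6, 6, 6], [6, 6, 2], [6, 2, 2]].
Leading principal minors: Δ₁ = 6, Δ₂ = 0, Δ₃ = -96.
The minors fit neither the all-positive nor the alternating-sign pattern, so H is indefinite: a saddle point.

saddle point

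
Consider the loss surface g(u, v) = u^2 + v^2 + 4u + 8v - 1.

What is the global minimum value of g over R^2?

g(u,v) separates as P(u) + Q(v) − 1, so its minimum is min P + min Q − 1.
P'(u) = 2u + 4 vanishes at u ∈ {-2}; Q'(v) = 2v + 8 vanishes at v ∈ {-4}.
Local minima of P (where P''>0): P(-2)=-4. Local minima of Q: Q(-4)=-16.
So the global minimum of g is P(-2) + Q(-4) − 1 = -4 − 16 − 1 = -21, attained at (-2, -4).

-21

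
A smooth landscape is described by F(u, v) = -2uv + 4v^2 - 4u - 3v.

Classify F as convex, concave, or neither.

F is quadratic, so its Hessian is the constant matrix H = [[0, -2], [-2, 8]].
det(H) = -4, tr(H) = 8.
det(H) < 0, so H is indefinite: neither convex nor concave.

neither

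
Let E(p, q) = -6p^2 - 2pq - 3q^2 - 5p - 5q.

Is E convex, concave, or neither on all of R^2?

E is quadratic, so its Hessian is the constant matrix H = [[-12, -2], [-2, -6]].
det(H) = 68, tr(H) = -18.
det(H) > 0 and tr(H) < 0, so H is negative definite everywhere: concave.

concave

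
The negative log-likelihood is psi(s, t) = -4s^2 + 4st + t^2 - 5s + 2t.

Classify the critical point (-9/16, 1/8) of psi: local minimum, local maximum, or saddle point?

The Hessian of psi is constant: H = [[-8, 4], [4, 2]].
det(H) = (-8)·2 − 4² = -32.
Since det(H) < 0, H is indefinite and the critical point is a saddle point.

saddle point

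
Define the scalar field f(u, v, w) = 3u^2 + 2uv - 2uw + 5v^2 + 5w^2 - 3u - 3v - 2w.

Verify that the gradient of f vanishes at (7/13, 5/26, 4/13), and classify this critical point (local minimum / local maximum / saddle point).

local minimum

∇f = (6u + 2v - 2w - 3, 2u + 10v - 3, -2u + 10w - 2); substituting (7/13, 5/26, 4/13) gives ∇f = (0, 0, 0), so (7/13, 5/26, 4/13) is indeed a critical point.
The Hessian is constant: H = [[6, 2, -2], [2, 10, 0], [-2, 0, 10]].
Leading principal minors: Δ₁ = 6, Δ₂ = 56, Δ₃ = 520.
All leading minors are positive, so H is positive definite: a local minimum.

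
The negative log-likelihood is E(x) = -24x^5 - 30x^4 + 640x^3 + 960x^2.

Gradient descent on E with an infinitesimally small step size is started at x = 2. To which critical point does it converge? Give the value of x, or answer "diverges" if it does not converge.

E'(x) = -120x(x - 4)(x + 1)(x + 4), so E'(2) = 8640.
Gradient descent moves in the -E' direction, i.e. x is decreasing.
The nearest critical point in that direction is x = 0, where E'' = 1920 > 0 (a local minimum). The iterate converges there.

0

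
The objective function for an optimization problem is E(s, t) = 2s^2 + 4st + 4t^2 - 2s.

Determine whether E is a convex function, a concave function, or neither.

convex

E is quadratic, so its Hessian is the constant matrix H = [[4, 4], [4, 8]].
det(H) = 16, tr(H) = 12.
det(H) > 0 and tr(H) > 0, so H is positive definite everywhere: convex.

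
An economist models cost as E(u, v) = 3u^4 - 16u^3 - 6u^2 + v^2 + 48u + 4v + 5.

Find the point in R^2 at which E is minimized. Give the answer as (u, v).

E(u,v) separates as P(u) + Q(v) + 5, so its minimum is min P + min Q + 5.
P'(u) = 12(u - 4)(u - 1)(u + 1) vanishes at u ∈ {-1, 1, 4}; Q'(v) = 2v + 4 vanishes at v ∈ {-2}.
Local minima of P (where P''>0): P(-1)=-35, P(4)=-160. Local minima of Q: Q(-2)=-4.
So the global minimum of E is P(4) + Q(-2) + 5 = -160 − 4 + 5 = -159, attained at (4, -2).

(4, -2)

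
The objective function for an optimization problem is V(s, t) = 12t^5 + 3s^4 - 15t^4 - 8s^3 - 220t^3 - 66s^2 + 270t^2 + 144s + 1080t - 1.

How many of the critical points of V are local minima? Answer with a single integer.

V separates as a function of s plus a function of t, so ∇V=0 decouples.
∂V/∂s = 12(s - 4)(s - 1)(s + 3) = 0 at s ∈ {-3, 1, 4}; ∂V/∂t = 60(t - 3)(t - 2)(t + 1)(t + 3) = 0 at t ∈ {-3, -1, 2, 3}.
The Hessian is diagonal: diag(V_ss, V_tt). Second derivatives: V_ss(-3)=336, V_ss(1)=-144, V_ss(4)=252; V_tt(-3)=-3600, V_tt(-1)=1440, V_tt(2)=-900, V_tt(3)=1440.
Local minima occur where both diagonal entries positive: (-3, -1), (-3, 3), (4, -1), (4, 3). Count: 4.

4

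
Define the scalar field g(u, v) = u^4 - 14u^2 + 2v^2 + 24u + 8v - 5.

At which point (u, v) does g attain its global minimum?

(-3, -2)

g(u,v) separates as P(u) + Q(v) − 5, so its minimum is min P + min Q − 5.
P'(u) = 4(u - 2)(u - 1)(u + 3) vanishes at u ∈ {-3, 1, 2}; Q'(v) = 4v + 8 vanishes at v ∈ {-2}.
Local minima of P (where P''>0): P(-3)=-117, P(2)=8. Local minima of Q: Q(-2)=-8.
So the global minimum of g is P(-3) + Q(-2) − 5 = -117 − 8 − 5 = -130, attained at (-3, -2).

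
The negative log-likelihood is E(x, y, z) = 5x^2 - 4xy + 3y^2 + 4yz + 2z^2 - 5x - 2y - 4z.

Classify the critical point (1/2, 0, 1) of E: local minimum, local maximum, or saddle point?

The Hessian is constant: H = [[10, -4, 0], [-4, 6, 4], [0, 4, 4]].
Leading principal minors: Δ₁ = 10, Δ₂ = 44, Δ₃ = 16.
All leading minors are positive, so H is positive definite: a local minimum.

local minimum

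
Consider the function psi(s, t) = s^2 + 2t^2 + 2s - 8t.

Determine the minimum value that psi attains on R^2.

-9

psi(s,t) separates as P(s) + Q(t), so its minimum is min P + min Q.
P'(s) = 2s + 2 vanishes at s ∈ {-1}; Q'(t) = 4(t - 2) vanishes at t ∈ {2}.
Local minima of P (where P''>0): P(-1)=-1. Local minima of Q: Q(2)=-8.
So the global minimum of psi is P(-1) + Q(2) = -1 − 8 = -9, attained at (-1, 2).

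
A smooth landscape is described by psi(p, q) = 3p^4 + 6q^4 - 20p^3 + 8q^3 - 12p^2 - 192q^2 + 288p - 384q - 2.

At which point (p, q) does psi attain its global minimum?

psi(p,q) separates as A(p) + B(q) − 2, so its minimum is min A + min B − 2.
A'(p) = 12(p - 4)(p - 3)(p + 2) vanishes at p ∈ {-2, 3, 4}; B'(q) = 24(q - 4)(q + 1)(q + 4) vanishes at q ∈ {-4, -1, 4}.
Local minima of A (where A''>0): A(-2)=-416, A(4)=448. Local minima of B: B(-4)=-512, B(4)=-2560.
So the global minimum of psi is A(-2) + B(4) − 2 = -416 − 2560 − 2 = -2978, attained at (-2, 4).

(-2, 4)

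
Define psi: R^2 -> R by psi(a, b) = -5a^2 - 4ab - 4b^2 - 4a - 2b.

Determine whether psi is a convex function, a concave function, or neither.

psi is quadratic, so its Hessian is the constant matrix H = [[-10, -4], [-4, -8]].
det(H) = 64, tr(H) = -18.
det(H) > 0 and tr(H) < 0, so H is negative definite everywhere: concave.

concave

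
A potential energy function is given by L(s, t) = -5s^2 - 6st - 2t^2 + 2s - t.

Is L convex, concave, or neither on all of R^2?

concave

L is quadratic, so its Hessian is the constant matrix H = [[-10, -6], [-6, -4]].
det(H) = 4, tr(H) = -14.
det(H) > 0 and tr(H) < 0, so H is negative definite everywhere: concave.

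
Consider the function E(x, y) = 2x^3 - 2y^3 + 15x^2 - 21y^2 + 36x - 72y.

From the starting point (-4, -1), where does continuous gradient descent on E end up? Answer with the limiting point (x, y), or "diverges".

E is separable, so gradient descent decouples: x follows -∂E/∂x, y follows -∂E/∂y.
∂E/∂x = 6(x + 2)(x + 3); at x=-4 this is 12, so x decreases.
∂E/∂y = -6(y + 3)(y + 4); at y=-1 this is -36, so y increases.
The x-coordinate has no critical point in that direction and runs off to infinity.

diverges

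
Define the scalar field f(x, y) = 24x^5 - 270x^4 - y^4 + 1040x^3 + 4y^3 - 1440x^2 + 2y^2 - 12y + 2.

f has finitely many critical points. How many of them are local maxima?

4

f separates as a function of x plus a function of y, so ∇f=0 decouples.
∂f/∂x = 120x(x - 4)(x - 3)(x - 2) = 0 at x ∈ {0, 2, 3, 4}; ∂f/∂y = -4(y - 3)(y - 1)(y + 1) = 0 at y ∈ {-1, 1, 3}.
The Hessian is diagonal: diag(f_xx, f_yy). Second derivatives: f_xx(0)=-2880, f_xx(2)=480, f_xx(3)=-360, f_xx(4)=960; f_yy(-1)=-32, f_yy(1)=16, f_yy(3)=-32.
Local maxima occur where both diagonal entries negative: (0, -1), (0, 3), (3, -1), (3, 3). Count: 4.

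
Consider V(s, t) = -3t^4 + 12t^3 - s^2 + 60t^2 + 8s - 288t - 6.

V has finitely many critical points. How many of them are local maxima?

V separates as a function of s plus a function of t, so ∇V=0 decouples.
∂V/∂s = -2(s - 4) = 0 at s ∈ {4}; ∂V/∂t = -12(t - 4)(t - 2)(t + 3) = 0 at t ∈ {-3, 2, 4}.
The Hessian is diagonal: diag(V_ss, V_tt). Second derivatives: V_ss(4)=-2; V_tt(-3)=-420, V_tt(2)=120, V_tt(4)=-168.
Local maxima occur where both diagonal entries negative: (4, -3), (4, 4). Count: 2.

2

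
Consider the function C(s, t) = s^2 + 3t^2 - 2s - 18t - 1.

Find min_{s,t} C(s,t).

-29

C(s,t) separates as P(s) + Q(t) − 1, so its minimum is min P + min Q − 1.
P'(s) = 2s - 2 vanishes at s ∈ {1}; Q'(t) = 6(t - 3) vanishes at t ∈ {3}.
Local minima of P (where P''>0): P(1)=-1. Local minima of Q: Q(3)=-27.
So the global minimum of C is P(1) + Q(3) − 1 = -1 − 27 − 1 = -29, attained at (1, 3).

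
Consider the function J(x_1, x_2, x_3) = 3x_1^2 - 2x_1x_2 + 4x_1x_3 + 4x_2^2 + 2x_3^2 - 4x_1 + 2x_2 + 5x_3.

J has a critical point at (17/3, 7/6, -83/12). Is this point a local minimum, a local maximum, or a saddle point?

The Hessian is constant: H = [[6, -2, 4], [-2, 8, 0], [4, 0, 4]].
Leading principal minors: Δ₁ = 6, Δ₂ = 44, Δ₃ = 48.
All leading minors are positive, so H is positive definite: a local minimum.

local minimum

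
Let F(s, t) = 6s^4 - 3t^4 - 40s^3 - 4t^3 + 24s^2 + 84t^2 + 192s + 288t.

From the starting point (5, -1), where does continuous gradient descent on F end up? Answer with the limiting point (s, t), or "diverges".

(4, -2)

F is separable, so gradient descent decouples: s follows -∂F/∂s, t follows -∂F/∂t.
∂F/∂s = 24(s - 4)(s - 2)(s + 1); at s=5 this is 432, so s decreases.
∂F/∂t = -12(t - 4)(t + 2)(t + 3); at t=-1 this is 120, so t decreases.
s converges to its nearest critical value 4 (a local min of the s-part); t converges to -2. The iterate converges to (4, -2).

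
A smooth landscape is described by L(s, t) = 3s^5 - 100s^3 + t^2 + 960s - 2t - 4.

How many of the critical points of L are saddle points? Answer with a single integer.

L separates as a function of s plus a function of t, so ∇L=0 decouples.
∂L/∂s = 15(s - 4)(s - 2)(s + 2)(s + 4) = 0 at s ∈ {-4, -2, 2, 4}; ∂L/∂t = 2(t - 1) = 0 at t ∈ {1}.
The Hessian is diagonal: diag(L_ss, L_tt). Second derivatives: L_ss(-4)=-1440, L_ss(-2)=720, L_ss(2)=-720, L_ss(4)=1440; L_tt(1)=2.
Saddle points occur where the two diagonal entries have opposite signs: (-4, 1), (2, 1). Count: 2.

2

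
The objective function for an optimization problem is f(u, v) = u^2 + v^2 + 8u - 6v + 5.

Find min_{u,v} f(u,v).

-20

f(u,v) separates as P(u) + Q(v) + 5, so its minimum is min P + min Q + 5.
P'(u) = 2u + 8 vanishes at u ∈ {-4}; Q'(v) = 2v - 6 vanishes at v ∈ {3}.
Local minima of P (where P''>0): P(-4)=-16. Local minima of Q: Q(3)=-9.
So the global minimum of f is P(-4) + Q(3) + 5 = -16 − 9 + 5 = -20, attained at (-4, 3).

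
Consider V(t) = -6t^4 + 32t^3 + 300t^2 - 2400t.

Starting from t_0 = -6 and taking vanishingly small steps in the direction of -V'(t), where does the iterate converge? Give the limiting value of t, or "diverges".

diverges

V'(t) = -24(t - 5)(t - 4)(t + 5), so V'(-6) = 2640.
Gradient descent moves in the -V' direction, i.e. t is decreasing.
There is no critical point below t=-6, and V' keeps the same sign, so the iterate runs off to −∞.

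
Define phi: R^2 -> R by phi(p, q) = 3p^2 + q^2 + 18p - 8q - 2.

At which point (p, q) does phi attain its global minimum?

phi(p,q) separates as A(p) + B(q) − 2, so its minimum is min A + min B − 2.
A'(p) = 6p + 18 vanishes at p ∈ {-3}; B'(q) = 2q - 8 vanishes at q ∈ {4}.
Local minima of A (where A''>0): A(-3)=-27. Local minima of B: B(4)=-16.
So the global minimum of phi is A(-3) + B(4) − 2 = -27 − 16 − 2 = -45, attained at (-3, 4).

(-3, 4)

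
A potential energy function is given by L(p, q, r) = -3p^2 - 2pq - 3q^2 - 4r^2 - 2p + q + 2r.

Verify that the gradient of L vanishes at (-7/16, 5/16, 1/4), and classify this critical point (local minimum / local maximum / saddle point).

local maximum

∇L = (-6p - 2q - 2, -2p - 6q + 1, -8r + 2); substituting (-7/16, 5/16, 1/4) gives ∇L = (0, 0, 0), so (-7/16, 5/16, 1/4) is indeed a critical point.
The Hessian is constant: H = [[-6, -2, 0], [-2, -6, 0], [0, 0, -8]].
Leading principal minors: Δ₁ = -6, Δ₂ = 32, Δ₃ = -256.
The minors alternate sign starting negative (−, +, −), so H is negative definite: a local maximum.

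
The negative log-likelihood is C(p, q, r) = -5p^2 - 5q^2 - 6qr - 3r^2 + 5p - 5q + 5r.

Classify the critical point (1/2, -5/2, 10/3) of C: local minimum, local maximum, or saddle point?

local maximum

The Hessian is constant: H = [[-10, 0, 0], [0, -10, -6], [0, -6, -6]].
Leading principal minors: Δ₁ = -10, Δ₂ = 100, Δ₃ = -240.
The minors alternate sign starting negative (−, +, −), so H is negative definite: a local maximum.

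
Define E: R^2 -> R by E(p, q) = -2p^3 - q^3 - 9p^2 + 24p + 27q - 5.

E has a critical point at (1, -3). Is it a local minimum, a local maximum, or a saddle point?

saddle point

The mixed partial ∂²E/∂p∂q is 0, so the Hessian at any point is diag(E_pp, E_qq) = diag(-6(2p + 3), -6q).
At (1, -3): H = diag(-30, 18).
The eigenvalues have opposite signs, so H is indefinite: a saddle point.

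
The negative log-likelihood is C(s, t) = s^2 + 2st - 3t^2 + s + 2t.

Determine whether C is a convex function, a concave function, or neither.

C is quadratic, so its Hessian is the constant matrix H = [[2, 2], [2, -6]].
det(H) = -16, tr(H) = -4.
det(H) < 0, so H is indefinite: neither convex nor concave.

neither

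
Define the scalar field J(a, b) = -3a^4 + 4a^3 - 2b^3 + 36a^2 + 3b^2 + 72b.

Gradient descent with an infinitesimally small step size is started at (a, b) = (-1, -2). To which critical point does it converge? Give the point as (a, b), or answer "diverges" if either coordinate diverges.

J is separable, so gradient descent decouples: a follows -∂J/∂a, b follows -∂J/∂b.
∂J/∂a = -12a(a - 3)(a + 2); at a=-1 this is -48, so a increases.
∂J/∂b = -6(b - 4)(b + 3); at b=-2 this is 36, so b decreases.
a converges to its nearest critical value 0 (a local min of the a-part); b converges to -3. The iterate converges to (0, -3).

(0, -3)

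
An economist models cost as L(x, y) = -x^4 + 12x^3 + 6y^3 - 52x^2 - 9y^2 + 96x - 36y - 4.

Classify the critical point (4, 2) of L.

The mixed partial ∂²L/∂x∂y is 0, so the Hessian at any point is diag(L_xx, L_yy) = diag(4(-3x^2 + 18x - 26), 18(2y - 1)).
At (4, 2): H = diag(-8, 54).
The eigenvalues have opposite signs, so H is indefinite: a saddle point.

saddle point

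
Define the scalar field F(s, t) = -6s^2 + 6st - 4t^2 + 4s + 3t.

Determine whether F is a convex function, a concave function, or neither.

concave

F is quadratic, so its Hessian is the constant matrix H = [[-12, 6], [6, -8]].
det(H) = 60, tr(H) = -20.
det(H) > 0 and tr(H) < 0, so H is negative definite everywhere: concave.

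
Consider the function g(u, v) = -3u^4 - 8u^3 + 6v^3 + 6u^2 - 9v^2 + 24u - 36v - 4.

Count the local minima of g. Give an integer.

g separates as a function of u plus a function of v, so ∇g=0 decouples.
∂g/∂u = -12(u - 1)(u + 1)(u + 2) = 0 at u ∈ {-2, -1, 1}; ∂g/∂v = 18(v - 2)(v + 1) = 0 at v ∈ {-1, 2}.
The Hessian is diagonal: diag(g_uu, g_vv). Second derivatives: g_uu(-2)=-36, g_uu(-1)=24, g_uu(1)=-72; g_vv(-1)=-54, g_vv(2)=54.
Local minima occur where both diagonal entries positive: (-1, 2). Count: 1.

1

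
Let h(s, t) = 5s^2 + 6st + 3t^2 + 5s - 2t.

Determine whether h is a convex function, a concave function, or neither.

h is quadratic, so its Hessian is the constant matrix H = [[10, 6], [6, 6]].
det(H) = 24, tr(H) = 16.
det(H) > 0 and tr(H) > 0, so H is positive definite everywhere: convex.

convex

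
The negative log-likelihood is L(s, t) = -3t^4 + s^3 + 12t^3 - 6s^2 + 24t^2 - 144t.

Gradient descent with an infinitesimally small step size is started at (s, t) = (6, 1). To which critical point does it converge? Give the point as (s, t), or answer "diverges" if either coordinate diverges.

L is separable, so gradient descent decouples: s follows -∂L/∂s, t follows -∂L/∂t.
∂L/∂s = 3s(s - 4); at s=6 this is 36, so s decreases.
∂L/∂t = -12(t - 3)(t - 2)(t + 2); at t=1 this is -72, so t increases.
s converges to its nearest critical value 4 (a local min of the s-part); t converges to 2. The iterate converges to (4, 2).

(4, 2)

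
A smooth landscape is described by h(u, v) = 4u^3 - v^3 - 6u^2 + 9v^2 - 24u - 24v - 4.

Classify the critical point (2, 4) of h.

The mixed partial ∂²h/∂u∂v is 0, so the Hessian at any point is diag(h_uu, h_vv) = diag(12(2u - 1), 6(-v + 3)).
At (2, 4): H = diag(36, -6).
The eigenvalues have opposite signs, so H is indefinite: a saddle point.

saddle point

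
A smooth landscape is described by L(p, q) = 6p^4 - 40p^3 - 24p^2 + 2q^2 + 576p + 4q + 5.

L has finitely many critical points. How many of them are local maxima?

0

L separates as a function of p plus a function of q, so ∇L=0 decouples.
∂L/∂p = 24(p - 4)(p - 3)(p + 2) = 0 at p ∈ {-2, 3, 4}; ∂L/∂q = 4(q + 1) = 0 at q ∈ {-1}.
The Hessian is diagonal: diag(L_pp, L_qq). Second derivatives: L_pp(-2)=720, L_pp(3)=-120, L_pp(4)=144; L_qq(-1)=4.
Local maxima occur where both diagonal entries negative: none. Count: 0.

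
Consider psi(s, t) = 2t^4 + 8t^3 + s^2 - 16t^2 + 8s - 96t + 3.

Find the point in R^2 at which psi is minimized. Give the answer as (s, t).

(-4, 2)

psi(s,t) separates as P(s) + Q(t) + 3, so its minimum is min P + min Q + 3.
P'(s) = 2s + 8 vanishes at s ∈ {-4}; Q'(t) = 8(t - 2)(t + 2)(t + 3) vanishes at t ∈ {-3, -2, 2}.
Local minima of P (where P''>0): P(-4)=-16. Local minima of Q: Q(-3)=90, Q(2)=-160.
So the global minimum of psi is P(-4) + Q(2) + 3 = -16 − 160 + 3 = -173, attained at (-4, 2).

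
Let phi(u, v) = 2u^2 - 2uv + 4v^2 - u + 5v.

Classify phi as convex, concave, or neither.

convex

phi is quadratic, so its Hessian is the constant matrix H = [[4, -2], [-2, 8]].
det(H) = 28, tr(H) = 12.
det(H) > 0 and tr(H) > 0, so H is positive definite everywhere: convex.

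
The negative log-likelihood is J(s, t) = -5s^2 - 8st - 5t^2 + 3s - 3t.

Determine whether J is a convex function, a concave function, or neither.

J is quadratic, so its Hessian is the constant matrix H = [[-10, -8], [-8, -10]].
det(H) = 36, tr(H) = -20.
det(H) > 0 and tr(H) < 0, so H is negative definite everywhere: concave.

concave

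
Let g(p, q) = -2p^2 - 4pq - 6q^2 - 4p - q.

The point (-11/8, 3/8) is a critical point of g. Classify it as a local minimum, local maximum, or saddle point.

The Hessian of g is constant: H = [[-4, -4], [-4, -12]].
det(H) = (-4)·(-12) − (-4)² = 32.
det(H) > 0 and tr(H) = -16 < 0, so H is negative definite and the point is a local maximum.

local maximum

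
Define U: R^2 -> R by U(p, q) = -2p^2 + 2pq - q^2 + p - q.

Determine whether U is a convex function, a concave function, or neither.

concave

U is quadratic, so its Hessian is the constant matrix H = [[-4, 2], [2, -2]].
det(H) = 4, tr(H) = -6.
det(H) > 0 and tr(H) < 0, so H is negative definite everywhere: concave.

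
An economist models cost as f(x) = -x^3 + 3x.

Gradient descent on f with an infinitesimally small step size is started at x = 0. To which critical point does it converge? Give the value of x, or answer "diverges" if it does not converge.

-1

f'(x) = -3(x - 1)(x + 1), so f'(0) = 3.
Gradient descent moves in the -f' direction, i.e. x is decreasing.
The nearest critical point in that direction is x = -1, where f'' = 6 > 0 (a local minimum). The iterate converges there.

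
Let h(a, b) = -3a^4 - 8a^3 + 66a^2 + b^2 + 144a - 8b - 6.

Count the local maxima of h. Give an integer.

h separates as a function of a plus a function of b, so ∇h=0 decouples.
∂h/∂a = -12(a - 3)(a + 1)(a + 4) = 0 at a ∈ {-4, -1, 3}; ∂h/∂b = 2(b - 4) = 0 at b ∈ {4}.
The Hessian is diagonal: diag(h_aa, h_bb). Second derivatives: h_aa(-4)=-252, h_aa(-1)=144, h_aa(3)=-336; h_bb(4)=2.
Local maxima occur where both diagonal entries negative: none. Count: 0.

0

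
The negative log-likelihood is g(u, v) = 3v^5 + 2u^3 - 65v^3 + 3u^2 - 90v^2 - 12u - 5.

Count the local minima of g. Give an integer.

2

g separates as a function of u plus a function of v, so ∇g=0 decouples.
∂g/∂u = 6(u - 1)(u + 2) = 0 at u ∈ {-2, 1}; ∂g/∂v = 15v(v - 4)(v + 1)(v + 3) = 0 at v ∈ {-3, -1, 0, 4}.
The Hessian is diagonal: diag(g_uu, g_vv). Second derivatives: g_uu(-2)=-18, g_uu(1)=18; g_vv(-3)=-630, g_vv(-1)=150, g_vv(0)=-180, g_vv(4)=2100.
Local minima occur where both diagonal entries positive: (1, -1), (1, 4). Count: 2.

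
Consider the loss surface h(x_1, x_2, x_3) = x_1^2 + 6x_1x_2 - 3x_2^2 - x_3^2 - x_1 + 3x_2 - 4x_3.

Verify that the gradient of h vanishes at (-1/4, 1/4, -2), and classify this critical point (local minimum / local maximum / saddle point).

∇h = (2x_1 + 6x_2 - 1, 6x_1 - 6x_2 + 3, -2x_3 - 4); substituting (-1/4, 1/4, -2) gives ∇h = (0, 0, 0), so (-1/4, 1/4, -2) is indeed a critical point.
The Hessian is constant: H = [[2, 6, 0], [6, -6, 0], [0, 0, -2]].
Leading principal minors: Δ₁ = 2, Δ₂ = -48, Δ₃ = 96.
The minors fit neither the all-positive nor the alternating-sign pattern, so H is indefinite: a saddle point.

saddle point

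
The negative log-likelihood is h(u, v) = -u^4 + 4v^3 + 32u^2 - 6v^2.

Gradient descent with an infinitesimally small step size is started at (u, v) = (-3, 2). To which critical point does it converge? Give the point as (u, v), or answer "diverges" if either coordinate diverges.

(0, 1)

h is separable, so gradient descent decouples: u follows -∂h/∂u, v follows -∂h/∂v.
∂h/∂u = -4u(u - 4)(u + 4); at u=-3 this is -84, so u increases.
∂h/∂v = 12v(v - 1); at v=2 this is 24, so v decreases.
u converges to its nearest critical value 0 (a local min of the u-part); v converges to 1. The iterate converges to (0, 1).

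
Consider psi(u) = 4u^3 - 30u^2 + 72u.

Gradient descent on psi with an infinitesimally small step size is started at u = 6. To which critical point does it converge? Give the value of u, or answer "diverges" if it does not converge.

3

psi'(u) = 12(u - 3)(u - 2), so psi'(6) = 144.
Gradient descent moves in the -psi' direction, i.e. u is decreasing.
The nearest critical point in that direction is u = 3, where psi'' = 12 > 0 (a local minimum). The iterate converges there.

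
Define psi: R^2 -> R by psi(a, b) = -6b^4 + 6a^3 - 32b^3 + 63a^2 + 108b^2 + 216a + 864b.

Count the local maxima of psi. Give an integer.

2

psi separates as a function of a plus a function of b, so ∇psi=0 decouples.
∂psi/∂a = 18(a + 3)(a + 4) = 0 at a ∈ {-4, -3}; ∂psi/∂b = -24(b - 3)(b + 3)(b + 4) = 0 at b ∈ {-4, -3, 3}.
The Hessian is diagonal: diag(psi_aa, psi_bb). Second derivatives: psi_aa(-4)=-18, psi_aa(-3)=18; psi_bb(-4)=-168, psi_bb(-3)=144, psi_bb(3)=-1008.
Local maxima occur where both diagonal entries negative: (-4, -4), (-4, 3). Count: 2.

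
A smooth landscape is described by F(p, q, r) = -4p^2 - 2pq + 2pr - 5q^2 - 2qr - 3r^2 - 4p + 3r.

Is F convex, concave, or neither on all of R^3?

concave

F is quadratic, so its Hessian is the constant matrix H = [[-8, -2, 2], [-2, -10, -2], [2, -2, -6]].
Leading principal minors: -8, 76, -368.
Signs alternate −, +, − ⇒ H ≺ 0 ⇒ concave.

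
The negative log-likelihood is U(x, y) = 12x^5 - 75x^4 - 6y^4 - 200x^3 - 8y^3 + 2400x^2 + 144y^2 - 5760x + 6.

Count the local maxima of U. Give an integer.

U separates as a function of x plus a function of y, so ∇U=0 decouples.
∂U/∂x = 60(x - 4)(x - 3)(x - 2)(x + 4) = 0 at x ∈ {-4, 2, 3, 4}; ∂U/∂y = -24y(y - 3)(y + 4) = 0 at y ∈ {-4, 0, 3}.
The Hessian is diagonal: diag(U_xx, U_yy). Second derivatives: U_xx(-4)=-20160, U_xx(2)=720, U_xx(3)=-420, U_xx(4)=960; U_yy(-4)=-672, U_yy(0)=288, U_yy(3)=-504.
Local maxima occur where both diagonal entries negative: (-4, -4), (-4, 3), (3, -4), (3, 3). Count: 4.

4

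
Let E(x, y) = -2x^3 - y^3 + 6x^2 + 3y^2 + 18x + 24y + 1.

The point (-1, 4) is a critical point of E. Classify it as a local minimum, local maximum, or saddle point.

The mixed partial ∂²E/∂x∂y is 0, so the Hessian at any point is diag(E_xx, E_yy) = diag(12(-x + 1), 6(-y + 1)).
At (-1, 4): H = diag(24, -18).
The eigenvalues have opposite signs, so H is indefinite: a saddle point.

saddle point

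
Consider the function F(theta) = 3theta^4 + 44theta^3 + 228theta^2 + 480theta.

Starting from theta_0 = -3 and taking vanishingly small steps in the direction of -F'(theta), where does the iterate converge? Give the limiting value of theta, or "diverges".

F'(theta) = 12(theta + 2)(theta + 4)(theta + 5), so F'(-3) = -24.
Gradient descent moves in the -F' direction, i.e. theta is increasing.
The nearest critical point in that direction is theta = -2, where F'' = 72 > 0 (a local minimum). The iterate converges there.

-2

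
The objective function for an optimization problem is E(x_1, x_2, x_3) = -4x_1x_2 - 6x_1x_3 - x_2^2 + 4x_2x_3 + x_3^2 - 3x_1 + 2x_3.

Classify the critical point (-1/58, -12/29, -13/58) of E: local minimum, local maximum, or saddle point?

The Hessian is constant: H = [[0, -4, -6], [-4, -2, 4], [-6, 4, 2]].
Leading principal minors: Δ₁ = 0, Δ₂ = -16, Δ₃ = 232.
The minors fit neither the all-positive nor the alternating-sign pattern, so H is indefinite: a saddle point.

saddle point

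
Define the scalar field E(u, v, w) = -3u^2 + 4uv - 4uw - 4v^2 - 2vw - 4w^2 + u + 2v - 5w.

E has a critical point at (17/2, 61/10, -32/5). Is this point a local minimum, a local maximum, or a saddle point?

local maximum

The Hessian is constant: H = [[-6, 4, -4], [4, -8, -2], [-4, -2, -8]].
Leading principal minors: Δ₁ = -6, Δ₂ = 32, Δ₃ = -40.
The minors alternate sign starting negative (−, +, −), so H is negative definite: a local maximum.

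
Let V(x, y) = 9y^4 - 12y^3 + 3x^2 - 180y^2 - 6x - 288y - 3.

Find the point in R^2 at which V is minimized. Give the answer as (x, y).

V(x,y) separates as P(x) + Q(y) − 3, so its minimum is min P + min Q − 3.
P'(x) = 6x - 6 vanishes at x ∈ {1}; Q'(y) = 36(y - 4)(y + 1)(y + 2) vanishes at y ∈ {-2, -1, 4}.
Local minima of P (where P''>0): P(1)=-3. Local minima of Q: Q(-2)=96, Q(4)=-2496.
So the global minimum of V is P(1) + Q(4) − 3 = -3 − 2496 − 3 = -2502, attained at (1, 4).

(1, 4)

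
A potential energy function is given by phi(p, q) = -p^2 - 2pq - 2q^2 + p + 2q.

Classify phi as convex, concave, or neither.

concave

phi is quadratic, so its Hessian is the constant matrix H = [[-2, -2], [-2, -4]].
det(H) = 4, tr(H) = -6.
det(H) > 0 and tr(H) < 0, so H is negative definite everywhere: concave.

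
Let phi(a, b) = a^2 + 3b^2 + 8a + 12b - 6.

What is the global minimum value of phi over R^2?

phi(a,b) separates as P(a) + Q(b) − 6, so its minimum is min P + min Q − 6.
P'(a) = 2a + 8 vanishes at a ∈ {-4}; Q'(b) = 6b + 12 vanishes at b ∈ {-2}.
Local minima of P (where P''>0): P(-4)=-16. Local minima of Q: Q(-2)=-12.
So the global minimum of phi is P(-4) + Q(-2) − 6 = -16 − 12 − 6 = -34, attained at (-4, -2).

-34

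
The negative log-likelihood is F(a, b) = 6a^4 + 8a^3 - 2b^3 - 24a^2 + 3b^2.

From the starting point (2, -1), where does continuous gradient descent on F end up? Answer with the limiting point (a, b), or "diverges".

F is separable, so gradient descent decouples: a follows -∂F/∂a, b follows -∂F/∂b.
∂F/∂a = 24a(a - 1)(a + 2); at a=2 this is 192, so a decreases.
∂F/∂b = -6b(b - 1); at b=-1 this is -12, so b increases.
a converges to its nearest critical value 1 (a local min of the a-part); b converges to 0. The iterate converges to (1, 0).

(1, 0)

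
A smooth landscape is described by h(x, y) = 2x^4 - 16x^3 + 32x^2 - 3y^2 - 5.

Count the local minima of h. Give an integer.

0

h separates as a function of x plus a function of y, so ∇h=0 decouples.
∂h/∂x = 8x(x - 4)(x - 2) = 0 at x ∈ {0, 2, 4}; ∂h/∂y = -6y = 0 at y ∈ {0}.
The Hessian is diagonal: diag(h_xx, h_yy). Second derivatives: h_xx(0)=64, h_xx(2)=-32, h_xx(4)=64; h_yy(0)=-6.
Local minima occur where both diagonal entries positive: none. Count: 0.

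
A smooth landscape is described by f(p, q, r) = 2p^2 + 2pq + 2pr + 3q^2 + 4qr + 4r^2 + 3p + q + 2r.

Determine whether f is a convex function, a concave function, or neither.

convex

f is quadratic, so its Hessian is the constant matrix H = [[4, 2, 2], [2, 6, 4], [2, 4, 8]].
Leading principal minors: 4, 20, 104.
All positive ⇒ H ≻ 0 ⇒ convex.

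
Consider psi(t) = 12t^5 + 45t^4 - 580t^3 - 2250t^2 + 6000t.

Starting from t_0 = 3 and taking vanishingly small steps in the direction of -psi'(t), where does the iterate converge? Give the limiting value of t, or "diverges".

psi'(t) = 60(t - 5)(t - 1)(t + 4)(t + 5), so psi'(3) = -13440.
Gradient descent moves in the -psi' direction, i.e. t is increasing.
The nearest critical point in that direction is t = 5, where psi'' = 21600 > 0 (a local minimum). The iterate converges there.

5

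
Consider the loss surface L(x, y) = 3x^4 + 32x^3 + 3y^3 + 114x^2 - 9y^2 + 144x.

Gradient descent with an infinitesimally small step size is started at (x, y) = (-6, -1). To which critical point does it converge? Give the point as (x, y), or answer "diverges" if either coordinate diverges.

L is separable, so gradient descent decouples: x follows -∂L/∂x, y follows -∂L/∂y.
∂L/∂x = 12(x + 1)(x + 3)(x + 4); at x=-6 this is -360, so x increases.
∂L/∂y = 9y(y - 2); at y=-1 this is 27, so y decreases.
The y-coordinate has no critical point in that direction and runs off to infinity.

diverges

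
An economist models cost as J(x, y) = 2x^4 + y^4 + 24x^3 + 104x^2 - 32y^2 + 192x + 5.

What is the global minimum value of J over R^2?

-379

J(x,y) separates as P(x) + Q(y) + 5, so its minimum is min P + min Q + 5.
P'(x) = 8(x + 2)(x + 3)(x + 4) vanishes at x ∈ {-4, -3, -2}; Q'(y) = 4y(y - 4)(y + 4) vanishes at y ∈ {-4, 0, 4}.
Local minima of P (where P''>0): P(-4)=-128, P(-2)=-128. Local minima of Q: Q(-4)=-256, Q(4)=-256.
So the global minimum of J is P(-4) + Q(-4) + 5 = -128 − 256 + 5 = -379, attained at (-4, -4).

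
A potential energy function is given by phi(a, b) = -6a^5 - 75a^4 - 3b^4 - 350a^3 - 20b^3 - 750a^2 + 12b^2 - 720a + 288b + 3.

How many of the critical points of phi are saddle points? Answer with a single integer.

6

phi separates as a function of a plus a function of b, so ∇phi=0 decouples.
∂phi/∂a = -30(a + 1)(a + 2)(a + 3)(a + 4) = 0 at a ∈ {-4, -3, -2, -1}; ∂phi/∂b = -12(b - 2)(b + 3)(b + 4) = 0 at b ∈ {-4, -3, 2}.
The Hessian is diagonal: diag(phi_aa, phi_bb). Second derivatives: phi_aa(-4)=180, phi_aa(-3)=-60, phi_aa(-2)=60, phi_aa(-1)=-180; phi_bb(-4)=-72, phi_bb(-3)=60, phi_bb(2)=-360.
Saddle points occur where the two diagonal entries have opposite signs: (-4, -4), (-4, 2), (-3, -3), (-2, -4), (-2, 2), (-1, -3). Count: 6.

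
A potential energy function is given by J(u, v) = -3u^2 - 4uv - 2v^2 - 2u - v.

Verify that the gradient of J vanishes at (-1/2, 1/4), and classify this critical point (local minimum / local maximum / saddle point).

∇J = (-6u - 4v - 2, -4u - 4v - 1); substituting (-1/2, 1/4) gives ∇J = (0, 0), so (-1/2, 1/4) is indeed a critical point.
The Hessian of J is constant: H = [[-6, -4], [-4, -4]].
det(H) = (-6)·(-4) − (-4)² = 8.
det(H) > 0 and tr(H) = -10 < 0, so H is negative definite and the point is a local maximum.

local maximum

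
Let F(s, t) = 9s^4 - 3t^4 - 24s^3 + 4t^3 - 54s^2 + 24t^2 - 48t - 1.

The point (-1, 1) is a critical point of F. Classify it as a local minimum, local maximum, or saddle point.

local minimum

The mixed partial ∂²F/∂s∂t is 0, so the Hessian at any point is diag(F_ss, F_tt) = diag(36(3s^2 - 4s - 3), 12(-3t^2 + 2t + 4)).
At (-1, 1): H = diag(144, 36).
Both eigenvalues are positive, so H is positive definite: a local minimum.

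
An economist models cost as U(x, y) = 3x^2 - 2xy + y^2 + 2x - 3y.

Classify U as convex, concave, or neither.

convex

U is quadratic, so its Hessian is the constant matrix H = [[6, -2], [-2, 2]].
det(H) = 8, tr(H) = 8.
det(H) > 0 and tr(H) > 0, so H is positive definite everywhere: convex.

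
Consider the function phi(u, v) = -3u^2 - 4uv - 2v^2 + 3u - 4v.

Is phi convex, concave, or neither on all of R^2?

concave

phi is quadratic, so its Hessian is the constant matrix H = [[-6, -4], [-4, -4]].
det(H) = 8, tr(H) = -10.
det(H) > 0 and tr(H) < 0, so H is negative definite everywhere: concave.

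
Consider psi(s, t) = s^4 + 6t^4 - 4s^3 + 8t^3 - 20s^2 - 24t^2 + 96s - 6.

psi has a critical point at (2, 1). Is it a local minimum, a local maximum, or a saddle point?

saddle point

The mixed partial ∂²psi/∂s∂t is 0, so the Hessian at any point is diag(psi_ss, psi_tt) = diag(4(3s^2 - 6s - 10), 24(3t^2 + 2t - 2)).
At (2, 1): H = diag(-40, 72).
The eigenvalues have opposite signs, so H is indefinite: a saddle point.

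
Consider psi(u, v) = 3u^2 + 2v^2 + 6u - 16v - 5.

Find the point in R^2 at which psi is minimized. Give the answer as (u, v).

psi(u,v) separates as P(u) + Q(v) − 5, so its minimum is min P + min Q − 5.
P'(u) = 6u + 6 vanishes at u ∈ {-1}; Q'(v) = 4v - 16 vanishes at v ∈ {4}.
Local minima of P (where P''>0): P(-1)=-3. Local minima of Q: Q(4)=-32.
So the global minimum of psi is P(-1) + Q(4) − 5 = -3 − 32 − 5 = -40, attained at (-1, 4).

(-1, 4)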